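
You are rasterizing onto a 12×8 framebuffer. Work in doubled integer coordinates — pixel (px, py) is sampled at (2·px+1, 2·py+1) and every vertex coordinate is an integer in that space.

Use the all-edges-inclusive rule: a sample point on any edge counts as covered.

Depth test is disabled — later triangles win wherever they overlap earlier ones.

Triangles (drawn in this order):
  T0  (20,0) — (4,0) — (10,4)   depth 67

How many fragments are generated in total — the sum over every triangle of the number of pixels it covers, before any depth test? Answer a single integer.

T0:
  2·area = 64  (B↔C swapped to make it positive)
  edge (20, 0)→(10, 4): d=(-10,4) inclusive
  edge (10, 4)→(4, 0): d=(-6,-4) inclusive
  edge (4, 0)→(20, 0): d=(16,0) inclusive
    (3,0)@(7, 1): e=[42,6,16] → █
    (4,0)@(9, 1): e=[34,14,16] → █
    (5,0)@(11, 1): e=[26,22,16] → █
    (6,0)@(13, 1): e=[18,30,16] → █
    (7,0)@(15, 1): e=[10,38,16] → █
    (8,0)@(17, 1): e=[2,46,16] → █
    (9,0)@(19, 1): e=[-6,54,16] → ·
    (3,1)@(7, 3): e=[22,-6,48] → ·
    (4,1)@(9, 3): e=[14,2,48] → █
    (6,1)@(13, 3): e=[-2,18,48] → ·
    (7,1)@(15, 3): e=[-10,26,48] → ·
    (8,1)@(17, 3): e=[-18,34,48] → ·
  covered (8 px):
    · · · █ █ █ █ █ █ · · ·
    · · · · █ █ · · · · · ·
    · · · · · · · · · · · ·
    · · · · · · · · · · · ·
    · · · · · · · · · · · ·
    · · · · · · · · · · · ·
    · · · · · · · · · · · ·
    · · · · · · · · · · · ·

Result: 8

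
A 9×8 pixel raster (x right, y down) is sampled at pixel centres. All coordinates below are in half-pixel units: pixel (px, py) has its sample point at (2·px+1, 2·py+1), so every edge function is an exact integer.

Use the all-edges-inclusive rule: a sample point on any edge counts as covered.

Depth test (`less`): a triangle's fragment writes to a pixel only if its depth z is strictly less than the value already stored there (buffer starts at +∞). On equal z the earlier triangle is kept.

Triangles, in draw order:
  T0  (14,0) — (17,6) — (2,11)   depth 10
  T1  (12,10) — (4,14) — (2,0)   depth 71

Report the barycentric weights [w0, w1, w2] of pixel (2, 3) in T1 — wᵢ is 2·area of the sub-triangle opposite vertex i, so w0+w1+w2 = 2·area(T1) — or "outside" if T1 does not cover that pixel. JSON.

T0:
  2·area = 105
  edge (14, 0)→(17, 6): d=(3,6) inclusive
  edge (17, 6)→(2, 11): d=(-15,5) inclusive
  edge (2, 11)→(14, 0): d=(12,-11) inclusive
    (6,0)@(13, 1): e=[9,95,1] → #
    (7,0)@(15, 1): e=[-3,85,23] → ·
    (5,1)@(11, 3): e=[27,75,3] → #
    (7,1)@(15, 3): e=[3,55,47] → #
    (8,1)@(17, 3): e=[-9,45,69] → ·
    (4,2)@(9, 5): e=[45,55,5] → #
    (8,2)@(17, 5): e=[-3,15,93] → ·
    (3,3)@(7, 7): e=[63,35,7] → #
    (7,3)@(15, 7): e=[15,-5,95] → ·
    (2,4)@(5, 9): e=[81,15,9] → #
    (4,4)@(9, 9): e=[57,-5,53] → ·
    (5,4)@(11, 9): e=[45,-15,75] → ·
  covered (14 px):
    · · · · · · # · ·
    · · · · · # # # ·
    · · · · # # # # ·
    · · · # # # # · ·
    · · # # · · · · ·
    · · · · · · · · ·
    · · · · · · · · ·
    · · · · · · · · ·
T1:
  2·area = 120
  edge (12, 10)→(4, 14): d=(-8,4) inclusive
  edge (4, 14)→(2, 0): d=(-2,-14) inclusive
  edge (2, 0)→(12, 10): d=(10,10) inclusive
    (1,0)@(3, 1): e=[108,12,0] → #  [on edge]
    (2,0)@(5, 1): e=[100,40,-20] → ·
    (1,1)@(3, 3): e=[92,8,20] → #
    (2,1)@(5, 3): e=[84,36,0] → #  [on edge]
    (3,1)@(7, 3): e=[76,64,-20] → ·
    (1,2)@(3, 5): e=[76,4,40] → #
    (3,2)@(7, 5): e=[60,60,0] → #  [on edge]
    (4,2)@(9, 5): e=[52,88,-20] → ·
    (1,3)@(3, 7): e=[60,0,60] → #  [on edge]
    (4,3)@(9, 7): e=[36,84,0] → #  [on edge]
    (5,3)@(11, 7): e=[28,112,-20] → ·
    (1,4)@(3, 9): e=[44,-4,80] → ·
    (5,4)@(11, 9): e=[12,108,0] → #  [on edge]
    (6,5)@(13, 11): e=[-12,132,0] → ·  [on edge]
    (7,6)@(15, 13): e=[-36,156,0] → ·  [on edge]
    (8,7)@(17, 15): e=[-60,180,0] → ·  [on edge]
  covered (18 px):
    · # · · · · · · ·
    · # # · · · · · ·
    · # # # · · · · ·
    · # # # # · · · ·
    · · # # # # · · ·
    · · # # # · · · ·
    · · # · · · · · ·
    · · · · · · · · ·

Answer: [28,40,52]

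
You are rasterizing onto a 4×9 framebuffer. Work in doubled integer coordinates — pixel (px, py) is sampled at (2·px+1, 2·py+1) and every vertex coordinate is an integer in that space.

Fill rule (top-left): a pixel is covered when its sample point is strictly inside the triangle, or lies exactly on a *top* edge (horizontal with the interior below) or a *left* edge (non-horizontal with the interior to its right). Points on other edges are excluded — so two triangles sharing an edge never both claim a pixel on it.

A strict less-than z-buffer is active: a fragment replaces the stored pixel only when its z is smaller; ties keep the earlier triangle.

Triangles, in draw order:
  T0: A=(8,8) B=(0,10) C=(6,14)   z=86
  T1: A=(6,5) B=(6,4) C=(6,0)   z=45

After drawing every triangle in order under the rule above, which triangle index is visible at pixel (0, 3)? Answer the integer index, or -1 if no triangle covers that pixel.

T0:
  2·area = 44  (B↔C swapped to make it positive)
  edge (8, 8)→(6, 14): d=(-2,6) right/bottom  bias=-1
  edge (6, 14)→(0, 10): d=(-6,-4) top-left  bias=+0
  edge (0, 10)→(8, 8): d=(8,-2) top-left  bias=+0
    (2,4)@(5, 9): e=[16,26,2] → X
    (3,4)@(7, 9): e=[4,34,6] → X
    (1,5)@(3, 11): e=[24,6,14] → X
    (3,5)@(7, 11): e=[0,22,22] → .  [on edge]
    (1,6)@(3, 13): e=[20,-6,30] → .
    (2,6)@(5, 13): e=[8,2,34] → X
    (3,6)@(7, 13): e=[-4,10,38] → .
    (2,7)@(5, 15): e=[4,-10,50] → .
    (2,8)@(5, 17): e=[0,-22,66] → .  [on edge]
  covered (5 px):
    . . . .
    . . . .
    . . . .
    . . . .
    . . X X
    . X X .
    . . X .
    . . . .
    . . . .
T1:
  degenerate (2·area = 0) — covers nothing

Z-buffer (winner per pixel, '.' = empty):
  . . . .
  . . . .
  . . . .
  . . . .
  . . 0 0
  . 0 0 .
  . . 0 .
  . . . .
  . . . .

Result: -1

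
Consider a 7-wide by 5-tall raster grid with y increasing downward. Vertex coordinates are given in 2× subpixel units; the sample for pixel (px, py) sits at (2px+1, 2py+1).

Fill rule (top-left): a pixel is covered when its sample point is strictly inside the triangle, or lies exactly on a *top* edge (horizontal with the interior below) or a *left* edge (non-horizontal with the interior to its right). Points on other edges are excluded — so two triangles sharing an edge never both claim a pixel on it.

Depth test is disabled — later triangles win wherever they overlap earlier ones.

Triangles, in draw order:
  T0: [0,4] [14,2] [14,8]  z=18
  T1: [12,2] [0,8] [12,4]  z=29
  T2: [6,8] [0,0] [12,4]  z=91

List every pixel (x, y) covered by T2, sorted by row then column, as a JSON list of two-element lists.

T0:
  2·area = 84
  edge (0, 4)→(14, 2): d=(14,-2) top-left  bias=+0
  edge (14, 2)→(14, 8): d=(0,6) right/bottom  bias=-1
  edge (14, 8)→(0, 4): d=(-14,-4) top-left  bias=+0
    (3,1)@(7, 3): e=[0,42,42] → X  [on edge]
    (4,1)@(9, 3): e=[4,30,50] → X
    (5,1)@(11, 3): e=[8,18,58] → X
    (6,1)@(13, 3): e=[12,6,66] → X
    (2,2)@(5, 5): e=[24,54,6] → X
    (2,3)@(5, 7): e=[52,54,-22] → .
    (3,3)@(7, 7): e=[56,42,-14] → .
    (4,3)@(9, 7): e=[60,30,-6] → .
    (5,3)@(11, 7): e=[64,18,2] → X
    (5,4)@(11, 9): e=[92,18,-26] → .
    (6,4)@(13, 9): e=[96,6,-18] → .
  covered (11 px):
    . . . . . . .
    . . . X X X X
    . . X X X X X
    . . . . . X X
    . . . . . . .
T1:
  2·area = 24  (B↔C swapped to make it positive)
  edge (12, 2)→(12, 4): d=(0,2) right/bottom  bias=-1
  edge (12, 4)→(0, 8): d=(-12,4) right/bottom  bias=-1
  edge (0, 8)→(12, 2): d=(12,-6) top-left  bias=+0
    (5,1)@(11, 3): e=[2,16,6] → X
    (6,1)@(13, 3): e=[-2,8,18] → .
    (3,2)@(7, 5): e=[10,8,6] → X
    (4,2)@(9, 5): e=[6,0,18] → .  [on edge]
    (5,2)@(11, 5): e=[2,-8,30] → .
    (1,3)@(3, 7): e=[18,0,6] → .  [on edge]
    (3,3)@(7, 7): e=[10,-16,30] → .
  covered (2 px):
    . . . . . . .
    . . . . . X .
    . . . X . . .
    . . . . . . .
    . . . . . . .
T2:
  2·area = 72
  edge (6, 8)→(0, 0): d=(-6,-8) top-left  bias=+0
  edge (0, 0)→(12, 4): d=(12,4) right/bottom  bias=-1
  edge (12, 4)→(6, 8): d=(-6,4) right/bottom  bias=-1
    (0,0)@(1, 1): e=[2,8,62] → X
    (1,0)@(3, 1): e=[18,0,54] → .  [on edge]
    (0,1)@(1, 3): e=[-10,32,50] → .
    (1,1)@(3, 3): e=[6,24,42] → X
    (2,1)@(5, 3): e=[22,16,34] → X
    (3,1)@(7, 3): e=[38,8,26] → X
    (4,1)@(9, 3): e=[54,0,18] → .  [on edge]
    (1,2)@(3, 5): e=[-6,48,30] → .
    (2,2)@(5, 5): e=[10,40,22] → X
    (4,2)@(9, 5): e=[42,24,6] → X
    (5,2)@(11, 5): e=[58,16,-2] → .
    (2,3)@(5, 7): e=[-2,64,10] → .
  covered (8 px):
    X . . . . . .
    . X X X . . .
    . . X X X . .
    . . . X . . .
    . . . . . . .

Final: [[0,0],[1,1],[2,1],[3,1],[2,2],[3,2],[4,2],[3,3]]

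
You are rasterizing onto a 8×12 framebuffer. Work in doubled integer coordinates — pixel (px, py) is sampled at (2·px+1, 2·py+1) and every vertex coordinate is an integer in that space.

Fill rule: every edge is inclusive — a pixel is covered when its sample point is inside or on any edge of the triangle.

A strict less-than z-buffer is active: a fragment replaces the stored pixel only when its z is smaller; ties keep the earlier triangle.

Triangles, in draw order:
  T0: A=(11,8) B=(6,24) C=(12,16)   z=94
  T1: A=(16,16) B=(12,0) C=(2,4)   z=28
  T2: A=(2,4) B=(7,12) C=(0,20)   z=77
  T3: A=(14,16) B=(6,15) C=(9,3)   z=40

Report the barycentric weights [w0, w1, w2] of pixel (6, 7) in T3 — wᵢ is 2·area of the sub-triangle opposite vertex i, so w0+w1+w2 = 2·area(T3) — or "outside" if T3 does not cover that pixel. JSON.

T0:
  2·area = 56  (B↔C swapped to make it positive)
  edge (11, 8)→(12, 16): d=(1,8) inclusive
  edge (12, 16)→(6, 24): d=(-6,8) inclusive
  edge (6, 24)→(11, 8): d=(5,-16) inclusive
    (5,4)@(11, 9): e=[1,50,5] → #
    (6,4)@(13, 9): e=[-15,34,37] → ·
    (5,5)@(11, 11): e=[3,38,15] → #
    (6,5)@(13, 11): e=[-13,22,47] → ·
    (5,6)@(11, 13): e=[5,26,25] → #
    (6,6)@(13, 13): e=[-11,10,57] → ·
    (4,7)@(9, 15): e=[23,30,3] → #
    (6,7)@(13, 15): e=[-9,-2,67] → ·
    (4,8)@(9, 17): e=[25,18,13] → #
    (6,8)@(13, 17): e=[-7,-14,77] → ·
    (4,9)@(9, 19): e=[27,6,23] → #
    (5,9)@(11, 19): e=[11,-10,55] → ·
  covered (9 px):
    · · · · · · · ·
    · · · · · · · ·
    · · · · · · · ·
    · · · · · · · ·
    · · · · · # · ·
    · · · · · # · ·
    · · · · · # · ·
    · · · · # # · ·
    · · · · # # · ·
    · · · · # · · ·
    · · · # · · · ·
    · · · · · · · ·
T1:
  2·area = 176  (B↔C swapped to make it positive)
  edge (16, 16)→(2, 4): d=(-14,-12) inclusive
  edge (2, 4)→(12, 0): d=(10,-4) inclusive
  edge (12, 0)→(16, 16): d=(4,16) inclusive
    (5,0)@(11, 1): e=[150,6,20] → #
    (6,0)@(13, 1): e=[174,14,-12] → ·
    (2,1)@(5, 3): e=[50,2,124] → #
    (3,1)@(7, 3): e=[74,10,92] → #
    (4,1)@(9, 3): e=[98,18,60] → #
    (6,1)@(13, 3): e=[146,34,-4] → ·
    (2,2)@(5, 5): e=[22,22,132] → #
    (6,2)@(13, 5): e=[118,54,4] → #
    (7,2)@(15, 5): e=[142,62,-28] → ·
    (2,3)@(5, 7): e=[-6,42,140] → ·
    (3,3)@(7, 7): e=[18,50,108] → #
    (7,3)@(15, 7): e=[114,82,-20] → ·
  covered (22 px):
    · · · · · # · ·
    · · # # # # · ·
    · · # # # # # ·
    · · · # # # # ·
    · · · · # # # ·
    · · · · · # # ·
    · · · · · · # #
    · · · · · · · #
    · · · · · · · ·
    · · · · · · · ·
    · · · · · · · ·
    · · · · · · · ·
T2:
  2·area = 96
  edge (2, 4)→(7, 12): d=(5,8) inclusive
  edge (7, 12)→(0, 20): d=(-7,8) inclusive
  edge (0, 20)→(2, 4): d=(2,-16) inclusive
    (1,3)@(3, 7): e=[7,67,22] → #
    (2,3)@(5, 7): e=[-9,51,54] → ·
    (1,4)@(3, 9): e=[17,53,26] → #
    (2,4)@(5, 9): e=[1,37,58] → #
    (3,4)@(7, 9): e=[-15,21,90] → ·
    (1,5)@(3, 11): e=[27,39,30] → #
    (3,5)@(7, 11): e=[-5,7,94] → ·
    (0,6)@(1, 13): e=[53,41,2] → #
    (3,6)@(7, 13): e=[5,-7,98] → ·
    (0,7)@(1, 15): e=[63,27,6] → #
    (2,7)@(5, 15): e=[31,-5,70] → ·
    (0,8)@(1, 17): e=[73,13,10] → #
  covered (11 px):
    · · · · · · · ·
    · · · · · · · ·
    · · · · · · · ·
    · # · · · · · ·
    · # # · · · · ·
    · # # · · · · ·
    # # # · · · · ·
    # # · · · · · ·
    # · · · · · · ·
    · · · · · · · ·
    · · · · · · · ·
    · · · · · · · ·
T3:
  2·area = 99
  edge (14, 16)→(6, 15): d=(-8,-1) inclusive
  edge (6, 15)→(9, 3): d=(3,-12) inclusive
  edge (9, 3)→(14, 16): d=(5,13) inclusive
    (4,1)@(9, 3): e=[99,0,0] → #  [on edge]
    (5,1)@(11, 3): e=[101,24,-26] → ·
    (4,2)@(9, 5): e=[83,6,10] → #
    (5,2)@(11, 5): e=[85,30,-16] → ·
    (4,3)@(9, 7): e=[67,12,20] → #
    (5,3)@(11, 7): e=[69,36,-6] → ·
    (4,4)@(9, 9): e=[51,18,30] → #
    (5,4)@(11, 9): e=[53,42,4] → #
    (6,4)@(13, 9): e=[55,66,-22] → ·
    (3,5)@(7, 11): e=[33,0,66] → #  [on edge]
    (6,5)@(13, 11): e=[39,72,-12] → ·
    (3,6)@(7, 13): e=[17,6,76] → #
    (2,9)@(5, 19): e=[-33,0,132] → ·  [on edge]
  covered (15 px):
    · · · · · · · ·
    · · · · # · · ·
    · · · · # · · ·
    · · · · # · · ·
    · · · · # # · ·
    · · · # # # · ·
    · · · # # # · ·
    · · · # # # # ·
    · · · · · · · ·
    · · · · · · · ·
    · · · · · · · ·
    · · · · · · · ·

Answer: [84,8,7]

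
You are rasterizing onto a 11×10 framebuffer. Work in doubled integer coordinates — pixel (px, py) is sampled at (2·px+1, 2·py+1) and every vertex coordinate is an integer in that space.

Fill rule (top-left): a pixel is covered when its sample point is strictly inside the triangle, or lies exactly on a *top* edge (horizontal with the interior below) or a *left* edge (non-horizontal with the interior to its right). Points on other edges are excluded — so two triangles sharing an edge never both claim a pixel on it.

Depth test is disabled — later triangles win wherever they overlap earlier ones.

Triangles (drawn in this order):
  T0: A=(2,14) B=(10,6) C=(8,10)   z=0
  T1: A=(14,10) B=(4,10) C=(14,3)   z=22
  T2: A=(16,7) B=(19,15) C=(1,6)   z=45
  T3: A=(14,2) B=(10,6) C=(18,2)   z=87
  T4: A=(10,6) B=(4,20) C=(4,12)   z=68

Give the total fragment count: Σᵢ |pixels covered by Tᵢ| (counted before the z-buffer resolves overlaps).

T0:
  2·area = 16
  edge (2, 14)→(10, 6): d=(8,-8) top-left  bias=+0
  edge (10, 6)→(8, 10): d=(-2,4) right/bottom  bias=-1
  edge (8, 10)→(2, 14): d=(-6,4) right/bottom  bias=-1
    (7,0)@(15, 1): e=[0,-10,26] → ·  [on edge]
    (6,1)@(13, 3): e=[0,-6,22] → ·  [on edge]
    (5,2)@(11, 5): e=[0,-2,18] → ·  [on edge]
    (4,3)@(9, 7): e=[0,2,14] → #  [on edge]
    (5,3)@(11, 7): e=[16,-6,6] → ·
    (3,4)@(7, 9): e=[0,6,10] → #  [on edge]
    (4,4)@(9, 9): e=[16,-2,2] → ·
    (2,5)@(5, 11): e=[0,10,6] → #  [on edge]
    (3,5)@(7, 11): e=[16,2,-2] → ·
    (1,6)@(3, 13): e=[0,14,2] → #  [on edge]
    (2,6)@(5, 13): e=[16,6,-6] → ·
    (0,7)@(1, 15): e=[0,18,-2] → ·  [on edge]
  covered (4 px):
    · · · · · · · · · · ·
    · · · · · · · · · · ·
    · · · · · · · · · · ·
    · · · · # · · · · · ·
    · · · # · · · · · · ·
    · · # · · · · · · · ·
    · # · · · · · · · · ·
    · · · · · · · · · · ·
    · · · · · · · · · · ·
    · · · · · · · · · · ·
T1:
  2·area = 70
  edge (14, 10)→(4, 10): d=(-10,0) right/bottom  bias=-1
  edge (4, 10)→(14, 3): d=(10,-7) top-left  bias=+0
  edge (14, 3)→(14, 10): d=(0,7) right/bottom  bias=-1
    (6,2)@(13, 5): e=[50,13,7] → #
    (7,2)@(15, 5): e=[50,27,-7] → ·
    (4,3)@(9, 7): e=[30,5,35] → #
    (5,3)@(11, 7): e=[30,19,21] → #
    (7,3)@(15, 7): e=[30,47,-7] → ·
    (3,4)@(7, 9): e=[10,11,49] → #
    (7,4)@(15, 9): e=[10,67,-7] → ·
    (3,5)@(7, 11): e=[-10,31,49] → ·
    (4,5)@(9, 11): e=[-10,45,35] → ·
    (5,5)@(11, 11): e=[-10,59,21] → ·
    (6,5)@(13, 11): e=[-10,73,7] → ·
  covered (8 px):
    · · · · · · · · · · ·
    · · · · · · · · · · ·
    · · · · · · # · · · ·
    · · · · # # # · · · ·
    · · · # # # # · · · ·
    · · · · · · · · · · ·
    · · · · · · · · · · ·
    · · · · · · · · · · ·
    · · · · · · · · · · ·
    · · · · · · · · · · ·
T2:
  2·area = 117
  edge (16, 7)→(19, 15): d=(3,8) right/bottom  bias=-1
  edge (19, 15)→(1, 6): d=(-18,-9) top-left  bias=+0
  edge (1, 6)→(16, 7): d=(15,1) right/bottom  bias=-1
    (1,3)@(3, 7): e=[104,0,13] → #  [on edge]
    (2,3)@(5, 7): e=[88,18,11] → #
    (3,3)@(7, 7): e=[72,36,9] → #
    (4,3)@(9, 7): e=[56,54,7] → #
    (5,3)@(11, 7): e=[40,72,5] → #
    (6,3)@(13, 7): e=[24,90,3] → #
    (7,3)@(15, 7): e=[8,108,1] → #
    (8,3)@(17, 7): e=[-8,126,-1] → ·
    (1,4)@(3, 9): e=[110,-36,43] → ·
    (2,4)@(5, 9): e=[94,-18,41] → ·
    (3,4)@(7, 9): e=[78,0,39] → #  [on edge]
    (8,4)@(17, 9): e=[-2,90,29] → ·
    (5,5)@(11, 11): e=[52,0,65] → #  [on edge]
    (7,6)@(15, 13): e=[26,0,91] → #  [on edge]
    (9,7)@(19, 15): e=[0,0,117] → ·  [on edge]
  covered (18 px):
    · · · · · · · · · · ·
    · · · · · · · · · · ·
    · · · · · · · · · · ·
    · # # # # # # # · · ·
    · · · # # # # # · · ·
    · · · · · # # # # · ·
    · · · · · · · # # · ·
    · · · · · · · · · · ·
    · · · · · · · · · · ·
    · · · · · · · · · · ·
T3:
  2·area = 16  (B↔C swapped to make it positive)
  edge (14, 2)→(18, 2): d=(4,0) top-left  bias=+0
  edge (18, 2)→(10, 6): d=(-8,4) right/bottom  bias=-1
  edge (10, 6)→(14, 2): d=(4,-4) top-left  bias=+0
    (7,0)@(15, 1): e=[-4,20,0] → ·  [on edge]
    (6,1)@(13, 3): e=[4,12,0] → #  [on edge]
    (7,1)@(15, 3): e=[4,4,8] → #
    (8,1)@(17, 3): e=[4,-4,16] → ·
    (5,2)@(11, 5): e=[12,4,0] → #  [on edge]
    (6,2)@(13, 5): e=[12,-4,8] → ·
    (7,2)@(15, 5): e=[12,-12,16] → ·
    (4,3)@(9, 7): e=[20,-4,0] → ·  [on edge]
    (5,3)@(11, 7): e=[20,-12,8] → ·
    (3,4)@(7, 9): e=[28,-12,0] → ·  [on edge]
    (2,5)@(5, 11): e=[36,-20,0] → ·  [on edge]
    (1,6)@(3, 13): e=[44,-28,0] → ·  [on edge]
    (0,7)@(1, 15): e=[52,-36,0] → ·  [on edge]
  covered (3 px):
    · · · · · · · · · · ·
    · · · · · · # # · · ·
    · · · · · # · · · · ·
    · · · · · · · · · · ·
    · · · · · · · · · · ·
    · · · · · · · · · · ·
    · · · · · · · · · · ·
    · · · · · · · · · · ·
    · · · · · · · · · · ·
    · · · · · · · · · · ·
T4:
  2·area = 48
  edge (10, 6)→(4, 20): d=(-6,14) right/bottom  bias=-1
  edge (4, 20)→(4, 12): d=(0,-8) top-left  bias=+0
  edge (4, 12)→(10, 6): d=(6,-6) top-left  bias=+0
    (7,0)@(15, 1): e=[-40,88,0] → ·  [on edge]
    (6,1)@(13, 3): e=[-24,72,0] → ·  [on edge]
    (5,2)@(11, 5): e=[-8,56,0] → ·  [on edge]
    (4,3)@(9, 7): e=[8,40,0] → #  [on edge]
    (5,3)@(11, 7): e=[-20,56,12] → ·
    (3,4)@(7, 9): e=[24,24,0] → #  [on edge]
    (4,4)@(9, 9): e=[-4,40,12] → ·
    (2,5)@(5, 11): e=[40,8,0] → #  [on edge]
    (4,5)@(9, 11): e=[-16,40,24] → ·
    (1,6)@(3, 13): e=[56,-8,0] → ·  [on edge]
    (2,6)@(5, 13): e=[28,8,12] → #
    (3,6)@(7, 13): e=[0,24,24] → ·  [on edge]
    (0,7)@(1, 15): e=[72,-24,0] → ·  [on edge]
  covered (7 px):
    · · · · · · · · · · ·
    · · · · · · · · · · ·
    · · · · · · · · · · ·
    · · · · # · · · · · ·
    · · · # · · · · · · ·
    · · # # · · · · · · ·
    · · # · · · · · · · ·
    · · # · · · · · · · ·
    · · # · · · · · · · ·
    · · · · · · · · · · ·

Answer: 40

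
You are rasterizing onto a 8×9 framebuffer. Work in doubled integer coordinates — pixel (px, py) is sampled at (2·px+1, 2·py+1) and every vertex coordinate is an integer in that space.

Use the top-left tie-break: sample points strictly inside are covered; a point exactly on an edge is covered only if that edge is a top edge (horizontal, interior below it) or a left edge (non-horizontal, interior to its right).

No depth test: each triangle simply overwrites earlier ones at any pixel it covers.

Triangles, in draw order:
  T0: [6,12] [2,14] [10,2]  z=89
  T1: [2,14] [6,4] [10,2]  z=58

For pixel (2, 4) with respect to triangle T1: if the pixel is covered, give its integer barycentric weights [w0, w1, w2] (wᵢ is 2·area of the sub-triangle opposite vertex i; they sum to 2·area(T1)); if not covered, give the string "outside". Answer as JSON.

T0:
  2·area = 32
  edge (6, 12)→(2, 14): d=(-4,2) right/bottom  bias=-1
  edge (2, 14)→(10, 2): d=(8,-12) top-left  bias=+0
  edge (10, 2)→(6, 12): d=(-4,10) right/bottom  bias=-1
    (3,3)@(7, 7): e=[18,4,10] → █
    (4,3)@(9, 7): e=[14,28,-10] → ·
    (3,4)@(7, 9): e=[10,20,2] → █
    (4,4)@(9, 9): e=[6,44,-18] → ·
    (2,5)@(5, 11): e=[6,12,14] → █
    (3,5)@(7, 11): e=[2,36,-6] → ·
    (1,6)@(3, 13): e=[2,4,26] → █
    (2,6)@(5, 13): e=[-2,28,6] → ·
    (1,7)@(3, 15): e=[-6,20,18] → ·
  covered (4 px):
    · · · · · · · ·
    · · · · · · · ·
    · · · · · · · ·
    · · · █ · · · ·
    · · · █ · · · ·
    · · █ · · · · ·
    · █ · · · · · ·
    · · · · · · · ·
    · · · · · · · ·
T1:
  2·area = 32
  edge (2, 14)→(6, 4): d=(4,-10) top-left  bias=+0
  edge (6, 4)→(10, 2): d=(4,-2) top-left  bias=+0
  edge (10, 2)→(2, 14): d=(-8,12) right/bottom  bias=-1
    (4,1)@(9, 3): e=[26,2,4] → █
    (5,1)@(11, 3): e=[46,6,-20] → ·
    (3,2)@(7, 5): e=[14,6,12] → █
    (4,2)@(9, 5): e=[34,10,-12] → ·
    (2,3)@(5, 7): e=[2,10,20] → █
    (3,3)@(7, 7): e=[22,14,-4] → ·
    (2,4)@(5, 9): e=[10,18,4] → █
    (3,4)@(7, 9): e=[30,22,-20] → ·
    (2,5)@(5, 11): e=[18,26,-12] → ·
  covered (4 px):
    · · · · · · · ·
    · · · · █ · · ·
    · · · █ · · · ·
    · · █ · · · · ·
    · · █ · · · · ·
    · · · · · · · ·
    · · · · · · · ·
    · · · · · · · ·
    · · · · · · · ·

Result: [18,4,10]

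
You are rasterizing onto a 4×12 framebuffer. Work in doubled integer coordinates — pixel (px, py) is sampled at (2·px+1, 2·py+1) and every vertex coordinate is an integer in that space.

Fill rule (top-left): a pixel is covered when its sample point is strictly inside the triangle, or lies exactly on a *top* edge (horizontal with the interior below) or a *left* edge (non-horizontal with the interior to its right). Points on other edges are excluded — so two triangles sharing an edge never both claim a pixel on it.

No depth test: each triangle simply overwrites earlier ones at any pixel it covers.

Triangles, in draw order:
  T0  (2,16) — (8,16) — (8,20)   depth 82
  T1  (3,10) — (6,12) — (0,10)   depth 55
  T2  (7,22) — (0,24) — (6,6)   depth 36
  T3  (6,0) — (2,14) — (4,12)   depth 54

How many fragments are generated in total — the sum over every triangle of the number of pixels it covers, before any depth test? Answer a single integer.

T0:
  2·area = 24
  edge (2, 16)→(8, 16): d=(6,0) top-left  bias=+0
  edge (8, 16)→(8, 20): d=(0,4) right/bottom  bias=-1
  edge (8, 20)→(2, 16): d=(-6,-4) top-left  bias=+0
    (2,8)@(5, 17): e=[6,12,6] → X
    (3,8)@(7, 17): e=[6,4,14] → X
    (2,9)@(5, 19): e=[18,12,-6] → .
    (3,9)@(7, 19): e=[18,4,2] → X
    (3,10)@(7, 21): e=[30,4,-10] → .
  covered (3 px):
    . . . .
    . . . .
    . . . .
    . . . .
    . . . .
    . . . .
    . . . .
    . . . .
    . . X X
    . . . X
    . . . .
    . . . .
T1:
  2·area = 6
  edge (3, 10)→(6, 12): d=(3,2) right/bottom  bias=-1
  edge (6, 12)→(0, 10): d=(-6,-2) top-left  bias=+0
  edge (0, 10)→(3, 10): d=(3,0) top-left  bias=+0
    (1,5)@(3, 11): e=[3,0,3] → X  [on edge]
    (2,5)@(5, 11): e=[-1,4,3] → .
    (1,6)@(3, 13): e=[9,-12,9] → .
  covered (1 px):
    . . . .
    . . . .
    . . . .
    . . . .
    . . . .
    . X . .
    . . . .
    . . . .
    . . . .
    . . . .
    . . . .
    . . . .
T2:
  2·area = 114
  edge (7, 22)→(0, 24): d=(-7,2) right/bottom  bias=-1
  edge (0, 24)→(6, 6): d=(6,-18) top-left  bias=+0
  edge (6, 6)→(7, 22): d=(1,16) right/bottom  bias=-1
    (3,1)@(7, 3): e=[133,0,-19] → .  [on edge]
    (2,4)@(5, 9): e=[95,0,19] → X  [on edge]
    (3,4)@(7, 9): e=[91,36,-13] → .
    (2,5)@(5, 11): e=[81,12,21] → X
    (3,5)@(7, 11): e=[77,48,-11] → .
    (2,6)@(5, 13): e=[67,24,23] → X
    (3,6)@(7, 13): e=[63,60,-9] → .
    (1,7)@(3, 15): e=[57,0,57] → X  [on edge]
    (3,7)@(7, 15): e=[49,72,-7] → .
    (1,8)@(3, 17): e=[43,12,59] → X
    (3,8)@(7, 17): e=[35,84,-5] → .
    (1,9)@(3, 19): e=[29,24,61] → X
    (0,10)@(1, 21): e=[19,0,95] → X  [on edge]
  covered (14 px):
    . . . .
    . . . .
    . . . .
    . . . .
    . . X .
    . . X .
    . . X .
    . X X .
    . X X .
    . X X .
    X X X .
    X X . .
T3:
  2·area = 20  (B↔C swapped to make it positive)
  edge (6, 0)→(4, 12): d=(-2,12) right/bottom  bias=-1
  edge (4, 12)→(2, 14): d=(-2,2) right/bottom  bias=-1
  edge (2, 14)→(6, 0): d=(4,-14) top-left  bias=+0
    (2,2)@(5, 5): e=[2,12,6] → X
    (3,2)@(7, 5): e=[-22,8,34] → .
    (2,3)@(5, 7): e=[-2,8,14] → .
    (3,4)@(7, 9): e=[-30,0,50] → .  [on edge]
    (1,5)@(3, 11): e=[14,4,2] → X
    (2,5)@(5, 11): e=[-10,0,30] → .  [on edge]
    (1,6)@(3, 13): e=[10,0,10] → .  [on edge]
    (0,7)@(1, 15): e=[30,0,-10] → .  [on edge]
  covered (2 px):
    . . . .
    . . . .
    . . X .
    . . . .
    . . . .
    . X . .
    . . . .
    . . . .
    . . . .
    . . . .
    . . . .
    . . . .

Final: 20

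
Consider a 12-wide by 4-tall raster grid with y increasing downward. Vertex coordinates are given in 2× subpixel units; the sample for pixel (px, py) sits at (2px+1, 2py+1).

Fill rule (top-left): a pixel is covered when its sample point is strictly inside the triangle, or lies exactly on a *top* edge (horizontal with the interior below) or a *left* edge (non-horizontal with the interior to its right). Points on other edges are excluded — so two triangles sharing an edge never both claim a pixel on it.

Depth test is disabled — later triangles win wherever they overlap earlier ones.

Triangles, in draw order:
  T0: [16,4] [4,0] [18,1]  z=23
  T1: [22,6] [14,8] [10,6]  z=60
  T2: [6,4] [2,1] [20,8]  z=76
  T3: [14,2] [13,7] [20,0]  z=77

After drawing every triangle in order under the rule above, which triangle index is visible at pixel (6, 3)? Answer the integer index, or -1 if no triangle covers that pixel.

T0:
  2·area = 44
  edge (16, 4)→(4, 0): d=(-12,-4) top-left  bias=+0
  edge (4, 0)→(18, 1): d=(14,1) right/bottom  bias=-1
  edge (18, 1)→(16, 4): d=(-2,3) right/bottom  bias=-1
    (3,0)@(7, 1): e=[0,11,33] → #  [on edge]
    (4,0)@(9, 1): e=[8,9,27] → #
    (5,0)@(11, 1): e=[16,7,21] → #
    (6,0)@(13, 1): e=[24,5,15] → #
    (7,0)@(15, 1): e=[32,3,9] → #
    (8,0)@(17, 1): e=[40,1,3] → #
    (9,0)@(19, 1): e=[48,-1,-3] → ·
    (3,1)@(7, 3): e=[-24,39,29] → ·
    (4,1)@(9, 3): e=[-16,37,23] → ·
    (5,1)@(11, 3): e=[-8,35,17] → ·
    (6,1)@(13, 3): e=[0,33,11] → #  [on edge]
    (8,1)@(17, 3): e=[16,29,-1] → ·
    (9,2)@(19, 5): e=[0,55,-11] → ·  [on edge]
  covered (8 px):
    · · · # # # # # # · · ·
    · · · · · · # # · · · ·
    · · · · · · · · · · · ·
    · · · · · · · · · · · ·
T1:
  2·area = 24
  edge (22, 6)→(14, 8): d=(-8,2) right/bottom  bias=-1
  edge (14, 8)→(10, 6): d=(-4,-2) top-left  bias=+0
  edge (10, 6)→(22, 6): d=(12,0) top-left  bias=+0
    (6,3)@(13, 7): e=[10,2,12] → #
    (7,3)@(15, 7): e=[6,6,12] → #
    (8,3)@(17, 7): e=[2,10,12] → #
    (9,3)@(19, 7): e=[-2,14,12] → ·
  covered (3 px):
    · · · · · · · · · · · ·
    · · · · · · · · · · · ·
    · · · · · · · · · · · ·
    · · · · · · # # # · · ·
T2:
  2·area = 26
  edge (6, 4)→(2, 1): d=(-4,-3) top-left  bias=+0
  edge (2, 1)→(20, 8): d=(18,7) right/bottom  bias=-1
  edge (20, 8)→(6, 4): d=(-14,-4) top-left  bias=+0
    (2,1)@(5, 3): e=[1,15,10] → #
    (3,1)@(7, 3): e=[7,1,18] → #
    (4,1)@(9, 3): e=[13,-13,26] → ·
    (2,2)@(5, 5): e=[-7,51,-18] → ·
    (3,2)@(7, 5): e=[-1,37,-10] → ·
    (5,2)@(11, 5): e=[11,9,6] → #
    (6,2)@(13, 5): e=[17,-5,14] → ·
    (5,3)@(11, 7): e=[3,45,-22] → ·
    (8,3)@(17, 7): e=[21,3,2] → #
    (9,3)@(19, 7): e=[27,-11,10] → ·
  covered (4 px):
    · · · · · · · · · · · ·
    · · # # · · · · · · · ·
    · · · · · # · · · · · ·
    · · · · · · · · # · · ·
T3:
  2·area = 28  (B↔C swapped to make it positive)
  edge (14, 2)→(20, 0): d=(6,-2) top-left  bias=+0
  edge (20, 0)→(13, 7): d=(-7,7) right/bottom  bias=-1
  edge (13, 7)→(14, 2): d=(1,-5) top-left  bias=+0
    (8,0)@(17, 1): e=[0,14,14] → #  [on edge]
    (9,0)@(19, 1): e=[4,0,24] → ·  [on edge]
    (5,1)@(11, 3): e=[0,42,-14] → ·  [on edge]
    (7,1)@(15, 3): e=[8,14,6] → #
    (8,1)@(17, 3): e=[12,0,16] → ·  [on edge]
    (2,2)@(5, 5): e=[0,70,-42] → ·  [on edge]
    (7,2)@(15, 5): e=[20,0,8] → ·  [on edge]
    (6,3)@(13, 7): e=[28,0,0] → ·  [on edge]
  covered (2 px):
    · · · · · · · · # · · ·
    · · · · · · · # · · · ·
    · · · · · · · · · · · ·
    · · · · · · · · · · · ·

Z-buffer (winner per pixel, '.' = empty):
  . . . 0 0 0 0 0 3 . . .
  . . 2 2 . . 0 3 . . . .
  . . . . . 2 . . . . . .
  . . . . . . 1 1 2 . . .

Answer: 1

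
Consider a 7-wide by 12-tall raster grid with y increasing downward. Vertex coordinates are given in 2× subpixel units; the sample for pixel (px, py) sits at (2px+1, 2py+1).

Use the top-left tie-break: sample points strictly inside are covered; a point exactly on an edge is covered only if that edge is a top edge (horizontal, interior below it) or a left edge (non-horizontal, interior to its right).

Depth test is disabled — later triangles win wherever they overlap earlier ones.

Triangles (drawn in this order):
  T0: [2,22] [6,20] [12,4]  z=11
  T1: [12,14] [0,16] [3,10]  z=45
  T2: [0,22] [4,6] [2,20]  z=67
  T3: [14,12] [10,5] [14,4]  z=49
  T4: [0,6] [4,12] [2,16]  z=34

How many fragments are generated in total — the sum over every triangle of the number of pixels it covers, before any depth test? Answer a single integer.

T0:
  2·area = 52  (B↔C swapped to make it positive)
  edge (2, 22)→(12, 4): d=(10,-18) top-left  bias=+0
  edge (12, 4)→(6, 20): d=(-6,16) right/bottom  bias=-1
  edge (6, 20)→(2, 22): d=(-4,2) right/bottom  bias=-1
    (4,5)@(9, 11): e=[16,6,30] → █
    (5,5)@(11, 11): e=[52,-26,26] → ·
    (3,6)@(7, 13): e=[0,26,26] → █  [on edge]
    (4,6)@(9, 13): e=[36,-6,22] → ·
    (3,7)@(7, 15): e=[20,14,18] → █
    (4,7)@(9, 15): e=[56,-18,14] → ·
    (2,8)@(5, 17): e=[4,34,14] → █
    (4,8)@(9, 17): e=[76,-30,6] → ·
    (2,9)@(5, 19): e=[24,22,6] → █
    (3,9)@(7, 19): e=[60,-10,2] → ·
    (1,10)@(3, 21): e=[8,42,2] → █
    (2,10)@(5, 21): e=[44,10,-2] → ·
  covered (7 px):
    · · · · · · ·
    · · · · · · ·
    · · · · · · ·
    · · · · · · ·
    · · · · · · ·
    · · · · █ · ·
    · · · █ · · ·
    · · · █ · · ·
    · · █ █ · · ·
    · · █ · · · ·
    · █ · · · · ·
    · · · · · · ·
T1:
  2·area = 66
  edge (12, 14)→(0, 16): d=(-12,2) right/bottom  bias=-1
  edge (0, 16)→(3, 10): d=(3,-6) top-left  bias=+0
  edge (3, 10)→(12, 14): d=(9,4) right/bottom  bias=-1
    (1,5)@(3, 11): e=[54,3,9] → █
    (2,5)@(5, 11): e=[50,15,1] → █
    (3,5)@(7, 11): e=[46,27,-7] → ·
    (1,6)@(3, 13): e=[30,9,27] → █
    (3,6)@(7, 13): e=[22,33,11] → █
    (4,6)@(9, 13): e=[18,45,3] → █
    (5,6)@(11, 13): e=[14,57,-5] → ·
    (0,7)@(1, 15): e=[10,3,53] → █
    (3,7)@(7, 15): e=[-2,39,29] → ·
    (4,7)@(9, 15): e=[-6,51,21] → ·
    (0,8)@(1, 17): e=[-14,9,71] → ·
    (1,8)@(3, 17): e=[-18,21,63] → ·
  covered (9 px):
    · · · · · · ·
    · · · · · · ·
    · · · · · · ·
    · · · · · · ·
    · · · · · · ·
    · █ █ · · · ·
    · █ █ █ █ · ·
    █ █ █ · · · ·
    · · · · · · ·
    · · · · · · ·
    · · · · · · ·
    · · · · · · ·
T2:
  2·area = 24
  edge (0, 22)→(4, 6): d=(4,-16) top-left  bias=+0
  edge (4, 6)→(2, 20): d=(-2,14) right/bottom  bias=-1
  edge (2, 20)→(0, 22): d=(-2,2) right/bottom  bias=-1
    (6,4)@(13, 9): e=[156,-132,0] → ·  [on edge]
    (1,5)@(3, 11): e=[4,4,16] → █
    (2,5)@(5, 11): e=[36,-24,12] → ·
    (5,5)@(11, 11): e=[132,-108,0] → ·  [on edge]
    (1,6)@(3, 13): e=[12,0,12] → ·  [on edge]
    (4,6)@(9, 13): e=[108,-84,0] → ·  [on edge]
    (3,7)@(7, 15): e=[84,-60,0] → ·  [on edge]
    (2,8)@(5, 17): e=[60,-36,0] → ·  [on edge]
    (0,9)@(1, 19): e=[4,16,4] → █
    (1,9)@(3, 19): e=[36,-12,0] → ·  [on edge]
    (0,10)@(1, 21): e=[12,12,0] → ·  [on edge]
  covered (2 px):
    · · · · · · ·
    · · · · · · ·
    · · · · · · ·
    · · · · · · ·
    · · · · · · ·
    · █ · · · · ·
    · · · · · · ·
    · · · · · · ·
    · · · · · · ·
    █ · · · · · ·
    · · · · · · ·
    · · · · · · ·
T3:
  2·area = 32
  edge (14, 12)→(10, 5): d=(-4,-7) top-left  bias=+0
  edge (10, 5)→(14, 4): d=(4,-1) top-left  bias=+0
  edge (14, 4)→(14, 12): d=(0,8) right/bottom  bias=-1
    (5,2)@(11, 5): e=[7,1,24] → █
    (6,2)@(13, 5): e=[21,3,8] → █
    (5,3)@(11, 7): e=[-1,9,24] → ·
    (6,3)@(13, 7): e=[13,11,8] → █
    (6,4)@(13, 9): e=[5,19,8] → █
    (6,5)@(13, 11): e=[-3,27,8] → ·
  covered (4 px):
    · · · · · · ·
    · · · · · · ·
    · · · · · █ █
    · · · · · · █
    · · · · · · █
    · · · · · · ·
    · · · · · · ·
    · · · · · · ·
    · · · · · · ·
    · · · · · · ·
    · · · · · · ·
    · · · · · · ·
T4:
  2·area = 28
  edge (0, 6)→(4, 12): d=(4,6) right/bottom  bias=-1
  edge (4, 12)→(2, 16): d=(-2,4) right/bottom  bias=-1
  edge (2, 16)→(0, 6): d=(-2,-10) top-left  bias=+0
    (0,4)@(1, 9): e=[6,18,4] → █
    (1,4)@(3, 9): e=[-6,10,24] → ·
    (0,5)@(1, 11): e=[14,14,0] → █  [on edge]
    (1,5)@(3, 11): e=[2,6,20] → █
    (2,5)@(5, 11): e=[-10,-2,40] → ·
    (0,6)@(1, 13): e=[22,10,-4] → ·
    (1,6)@(3, 13): e=[10,2,16] → █
    (2,6)@(5, 13): e=[-2,-6,36] → ·
    (1,7)@(3, 15): e=[18,-2,12] → ·
    (1,10)@(3, 21): e=[42,-14,0] → ·  [on edge]
  covered (4 px):
    · · · · · · ·
    · · · · · · ·
    · · · · · · ·
    · · · · · · ·
    █ · · · · · ·
    █ █ · · · · ·
    · █ · · · · ·
    · · · · · · ·
    · · · · · · ·
    · · · · · · ·
    · · · · · · ·
    · · · · · · ·

Final: 26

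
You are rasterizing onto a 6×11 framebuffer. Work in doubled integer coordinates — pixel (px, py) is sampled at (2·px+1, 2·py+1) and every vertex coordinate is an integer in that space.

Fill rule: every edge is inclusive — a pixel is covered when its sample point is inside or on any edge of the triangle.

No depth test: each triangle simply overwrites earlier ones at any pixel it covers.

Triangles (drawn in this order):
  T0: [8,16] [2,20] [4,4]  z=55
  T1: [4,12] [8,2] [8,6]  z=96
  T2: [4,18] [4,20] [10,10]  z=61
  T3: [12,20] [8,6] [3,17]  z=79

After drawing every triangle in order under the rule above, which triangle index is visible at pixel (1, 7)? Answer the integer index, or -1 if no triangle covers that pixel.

T0:
  2·area = 88
  edge (8, 16)→(2, 20): d=(-6,4) inclusive
  edge (2, 20)→(4, 4): d=(2,-16) inclusive
  edge (4, 4)→(8, 16): d=(4,12) inclusive
    (1,0)@(3, 1): e=[110,-22,0] → .  [on edge]
    (2,3)@(5, 7): e=[66,22,0] → X  [on edge]
    (3,3)@(7, 7): e=[58,54,-24] → .
    (2,4)@(5, 9): e=[54,26,8] → X
    (3,4)@(7, 9): e=[46,58,-16] → .
    (2,5)@(5, 11): e=[42,30,16] → X
    (3,5)@(7, 11): e=[34,62,-8] → .
    (1,6)@(3, 13): e=[38,2,48] → X
    (3,6)@(7, 13): e=[22,66,0] → X  [on edge]
    (4,6)@(9, 13): e=[14,98,-24] → .
    (1,7)@(3, 15): e=[26,6,56] → X
    (4,7)@(9, 15): e=[2,102,-16] → .
    (4,9)@(9, 19): e=[-22,110,0] → .  [on edge]
  covered (12 px):
    . . . . . .
    . . . . . .
    . . . . . .
    . . X . . .
    . . X . . .
    . . X . . .
    . X X X . .
    . X X X . .
    . X X . . .
    . X . . . .
    . . . . . .
T1:
  2·area = 16
  edge (4, 12)→(8, 2): d=(4,-10) inclusive
  edge (8, 2)→(8, 6): d=(0,4) inclusive
  edge (8, 6)→(4, 12): d=(-4,6) inclusive
    (3,2)@(7, 5): e=[2,4,10] → X
    (4,2)@(9, 5): e=[22,-4,-2] → .
    (3,3)@(7, 7): e=[10,4,2] → X
    (4,3)@(9, 7): e=[30,-4,-10] → .
    (3,4)@(7, 9): e=[18,4,-6] → .
  covered (2 px):
    . . . . . .
    . . . . . .
    . . . X . .
    . . . X . .
    . . . . . .
    . . . . . .
    . . . . . .
    . . . . . .
    . . . . . .
    . . . . . .
    . . . . . .
T2:
  2·area = 12  (B↔C swapped to make it positive)
  edge (4, 18)→(10, 10): d=(6,-8) inclusive
  edge (10, 10)→(4, 20): d=(-6,10) inclusive
  edge (4, 20)→(4, 18): d=(0,-2) inclusive
    (3,7)@(7, 15): e=[6,0,6] → X  [on edge]
    (4,7)@(9, 15): e=[22,-20,10] → .
    (2,8)@(5, 17): e=[2,8,2] → X
    (3,8)@(7, 17): e=[18,-12,6] → .
    (2,9)@(5, 19): e=[14,-4,2] → .
  covered (2 px):
    . . . . . .
    . . . . . .
    . . . . . .
    . . . . . .
    . . . . . .
    . . . . . .
    . . . . . .
    . . . X . .
    . . X . . .
    . . . . . .
    . . . . . .
T3:
  2·area = 114  (B↔C swapped to make it positive)
  edge (12, 20)→(3, 17): d=(-9,-3) inclusive
  edge (3, 17)→(8, 6): d=(5,-11) inclusive
  edge (8, 6)→(12, 20): d=(4,14) inclusive
    (3,4)@(7, 9): e=[84,4,26] → X
    (4,4)@(9, 9): e=[90,26,-2] → .
    (3,5)@(7, 11): e=[66,14,34] → X
    (4,5)@(9, 11): e=[72,36,6] → X
    (5,5)@(11, 11): e=[78,58,-22] → .
    (2,6)@(5, 13): e=[42,2,70] → X
    (5,6)@(11, 13): e=[60,68,-14] → .
    (2,7)@(5, 15): e=[24,12,78] → X
    (5,7)@(11, 15): e=[42,78,-6] → .
    (1,8)@(3, 17): e=[0,0,114] → X  [on edge]
    (5,8)@(11, 17): e=[24,88,2] → X
    (1,9)@(3, 19): e=[-18,10,122] → .
    (4,9)@(9, 19): e=[0,76,38] → X  [on edge]
  covered (16 px):
    . . . . . .
    . . . . . .
    . . . . . .
    . . . . . .
    . . . X . .
    . . . X X .
    . . X X X .
    . . X X X .
    . X X X X X
    . . . . X X
    . . . . . .

Z-buffer (winner per pixel, '.' = empty):
  . . . . . .
  . . . . . .
  . . . 1 . .
  . . 0 1 . .
  . . 0 3 . .
  . . 0 3 3 .
  . 0 3 3 3 .
  . 0 3 3 3 .
  . 3 3 3 3 3
  . 0 . . 3 3
  . . . . . .

Final: 0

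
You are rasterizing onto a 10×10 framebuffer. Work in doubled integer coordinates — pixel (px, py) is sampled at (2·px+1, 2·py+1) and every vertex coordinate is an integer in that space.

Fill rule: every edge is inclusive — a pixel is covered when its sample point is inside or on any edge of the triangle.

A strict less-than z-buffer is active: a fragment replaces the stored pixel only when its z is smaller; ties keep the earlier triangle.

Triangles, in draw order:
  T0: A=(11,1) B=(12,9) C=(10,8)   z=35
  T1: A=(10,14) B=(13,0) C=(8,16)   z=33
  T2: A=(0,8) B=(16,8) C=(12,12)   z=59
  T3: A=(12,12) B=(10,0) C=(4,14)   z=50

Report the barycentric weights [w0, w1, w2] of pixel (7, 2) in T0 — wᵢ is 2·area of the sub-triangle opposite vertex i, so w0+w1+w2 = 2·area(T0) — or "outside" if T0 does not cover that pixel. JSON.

T0:
  2·area = 15
  edge (11, 1)→(12, 9): d=(1,8) inclusive
  edge (12, 9)→(10, 8): d=(-2,-1) inclusive
  edge (10, 8)→(11, 1): d=(1,-7) inclusive
    (5,0)@(11, 1): e=[0,15,0] → #  [on edge]
    (6,0)@(13, 1): e=[-16,17,14] → ·
    (5,1)@(11, 3): e=[2,11,2] → #
    (6,1)@(13, 3): e=[-14,13,16] → ·
    (5,2)@(11, 5): e=[4,7,4] → #
    (6,2)@(13, 5): e=[-12,9,18] → ·
    (5,3)@(11, 7): e=[6,3,6] → #
    (6,3)@(13, 7): e=[-10,5,20] → ·
    (5,4)@(11, 9): e=[8,-1,8] → ·
    (4,7)@(9, 15): e=[30,-15,0] → ·  [on edge]
    (6,8)@(13, 17): e=[0,-15,30] → ·  [on edge]
  covered (4 px):
    · · · · · # · · · ·
    · · · · · # · · · ·
    · · · · · # · · · ·
    · · · · · # · · · ·
    · · · · · · · · · ·
    · · · · · · · · · ·
    · · · · · · · · · ·
    · · · · · · · · · ·
    · · · · · · · · · ·
    · · · · · · · · · ·
T1:
  2·area = 22  (B↔C swapped to make it positive)
  edge (10, 14)→(8, 16): d=(-2,2) inclusive
  edge (8, 16)→(13, 0): d=(5,-16) inclusive
  edge (13, 0)→(10, 14): d=(-3,14) inclusive
    (9,2)@(19, 5): e=[0,121,-99] → ·  [on edge]
    (5,3)@(11, 7): e=[12,3,7] → #
    (6,3)@(13, 7): e=[8,35,-21] → ·
    (8,3)@(17, 7): e=[0,99,-77] → ·  [on edge]
    (5,4)@(11, 9): e=[8,13,1] → #
    (6,4)@(13, 9): e=[4,45,-27] → ·
    (7,4)@(15, 9): e=[0,77,-55] → ·  [on edge]
    (5,5)@(11, 11): e=[4,23,-5] → ·
    (6,5)@(13, 11): e=[0,55,-33] → ·  [on edge]
    (4,6)@(9, 13): e=[4,1,17] → #
    (5,6)@(11, 13): e=[0,33,-11] → ·  [on edge]
    (4,7)@(9, 15): e=[0,11,11] → #  [on edge]
    (3,8)@(7, 17): e=[0,-11,33] → ·  [on edge]
    (2,9)@(5, 19): e=[0,-33,55] → ·  [on edge]
  covered (4 px):
    · · · · · · · · · ·
    · · · · · · · · · ·
    · · · · · · · · · ·
    · · · · · # · · · ·
    · · · · · # · · · ·
    · · · · · · · · · ·
    · · · · # · · · · ·
    · · · · # · · · · ·
    · · · · · · · · · ·
    · · · · · · · · · ·
T2:
  2·area = 64
  edge (0, 8)→(16, 8): d=(16,0) inclusive
  edge (16, 8)→(12, 12): d=(-4,4) inclusive
  edge (12, 12)→(0, 8): d=(-12,-4) inclusive
    (9,2)@(19, 5): e=[-48,0,112] → ·  [on edge]
    (8,3)@(17, 7): e=[-16,0,80] → ·  [on edge]
    (1,4)@(3, 9): e=[16,48,0] → #  [on edge]
    (2,4)@(5, 9): e=[16,40,8] → #
    (3,4)@(7, 9): e=[16,32,16] → #
    (4,4)@(9, 9): e=[16,24,24] → #
    (5,4)@(11, 9): e=[16,16,32] → #
    (6,4)@(13, 9): e=[16,8,40] → #
    (7,4)@(15, 9): e=[16,0,48] → #  [on edge]
    (8,4)@(17, 9): e=[16,-8,56] → ·
    (1,5)@(3, 11): e=[48,40,-24] → ·
    (2,5)@(5, 11): e=[48,32,-16] → ·
    (4,5)@(9, 11): e=[48,16,0] → #  [on edge]
    (6,5)@(13, 11): e=[48,0,16] → #  [on edge]
    (5,6)@(11, 13): e=[80,0,-16] → ·  [on edge]
    (7,6)@(15, 13): e=[80,-16,0] → ·  [on edge]
    (4,7)@(9, 15): e=[112,0,-48] → ·  [on edge]
    (3,8)@(7, 17): e=[144,0,-80] → ·  [on edge]
    (2,9)@(5, 19): e=[176,0,-112] → ·  [on edge]
  covered (10 px):
    · · · · · · · · · ·
    · · · · · · · · · ·
    · · · · · · · · · ·
    · · · · · · · · · ·
    · # # # # # # # · ·
    · · · · # # # · · ·
    · · · · · · · · · ·
    · · · · · · · · · ·
    · · · · · · · · · ·
    · · · · · · · · · ·
T3:
  2·area = 100  (B↔C swapped to make it positive)
  edge (12, 12)→(4, 14): d=(-8,2) inclusive
  edge (4, 14)→(10, 0): d=(6,-14) inclusive
  edge (10, 0)→(12, 12): d=(2,12) inclusive
    (4,1)@(9, 3): e=[78,4,18] → #
    (5,1)@(11, 3): e=[74,32,-6] → ·
    (4,2)@(9, 5): e=[62,16,22] → #
    (5,2)@(11, 5): e=[58,44,-2] → ·
    (3,3)@(7, 7): e=[50,0,50] → #  [on edge]
    (5,3)@(11, 7): e=[42,56,2] → #
    (6,3)@(13, 7): e=[38,84,-22] → ·
    (3,4)@(7, 9): e=[34,12,54] → #
    (6,4)@(13, 9): e=[22,96,-18] → ·
    (3,5)@(7, 11): e=[18,24,58] → #
    (6,5)@(13, 11): e=[6,108,-14] → ·
    (2,6)@(5, 13): e=[6,8,86] → #
  covered (13 px):
    · · · · · · · · · ·
    · · · · # · · · · ·
    · · · · # · · · · ·
    · · · # # # · · · ·
    · · · # # # · · · ·
    · · · # # # · · · ·
    · · # # · · · · · ·
    · · · · · · · · · ·
    · · · · · · · · · ·
    · · · · · · · · · ·

Result: "outside"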